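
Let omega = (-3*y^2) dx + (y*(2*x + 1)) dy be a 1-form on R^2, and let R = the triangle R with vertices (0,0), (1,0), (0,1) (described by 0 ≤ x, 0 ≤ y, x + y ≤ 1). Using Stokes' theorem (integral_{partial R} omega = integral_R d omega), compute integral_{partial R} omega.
integral_(partial R) omega = 4/3

Stokes: integral_partial_R omega = integral_R d omega with d omega = (∂Q/∂x - ∂P/∂y) dx ∧ dy.
  ∂Q/∂x = 2*y
  ∂P/∂y = -6*y
  integrand = ∂Q/∂x - ∂P/∂y = 8*y.
Integrating over R: integral_0^1 integral_0^{1-x} (8*y) dy dx = 4/3.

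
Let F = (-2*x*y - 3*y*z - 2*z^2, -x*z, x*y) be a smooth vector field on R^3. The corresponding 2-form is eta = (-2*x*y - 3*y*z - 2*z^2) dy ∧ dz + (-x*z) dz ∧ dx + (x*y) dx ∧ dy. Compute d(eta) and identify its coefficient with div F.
d(eta) = (-2*y) dx ∧ dy ∧ dz; div F = -2*y

For a 2-form in R^3 of the form above, applying d gives a 3-form with coefficient ∂P/∂x + ∂Q/∂y + ∂R/∂z:
  ∂P/∂x = -2*y
  ∂Q/∂y = 0
  ∂R/∂z = 0
Sum = -2*y, which is exactly div F.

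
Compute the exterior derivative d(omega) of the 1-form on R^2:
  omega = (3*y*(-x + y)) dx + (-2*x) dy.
d(omega) = (3*x - 6*y - 2) dx ∧ dy

For a 1-form omega = sum_i f_i dx_i, the exterior derivative is
  d(omega) = sum_{i < j} (∂f_j/∂x_i - ∂f_i/∂x_j) dx_i ∧ dx_j.
  coefficient of dx ∧ dy: ∂f_2/∂x - ∂f_1/∂y = ∂(-2*x)/∂x - ∂(3*y*(-x + y))/∂y = 3*x - 6*y - 2
Assembling: d(omega) = (3*x - 6*y - 2) dx ∧ dy.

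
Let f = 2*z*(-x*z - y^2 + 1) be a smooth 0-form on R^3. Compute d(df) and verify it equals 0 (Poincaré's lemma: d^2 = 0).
d(df) = 0

Step 1: df = sum_i (∂f/∂x_i) dx_i = (-2*z^2) dx + (-4*y*z) dy + (-4*x*z - 2*y^2 + 2) dz.
Step 2: Apply d again. Using the 1-form formula, the coefficient of dx ∧ dy in d(df) is ∂^2 f/∂x ∂y - ∂^2 f/∂y ∂x = (0) - (0) = 0 (equality of mixed partials for smooth f).
Similarly for dx ∧ dz and dy ∧ dz — all coefficients vanish. So d(df) = 0.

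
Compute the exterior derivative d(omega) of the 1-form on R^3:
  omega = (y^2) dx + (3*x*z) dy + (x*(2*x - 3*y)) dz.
d(omega) = (-2*y + 3*z) dx ∧ dy + (4*x - 3*y) dx ∧ dz + (-6*x) dy ∧ dz

For a 1-form omega = sum_i f_i dx_i, the exterior derivative is
  d(omega) = sum_{i < j} (∂f_j/∂x_i - ∂f_i/∂x_j) dx_i ∧ dx_j.
  coefficient of dx ∧ dy: ∂f_2/∂x - ∂f_1/∂y = ∂(3*x*z)/∂x - ∂(y^2)/∂y = -2*y + 3*z
  coefficient of dx ∧ dz: ∂f_3/∂x - ∂f_1/∂z = ∂(x*(2*x - 3*y))/∂x - ∂(y^2)/∂z = 4*x - 3*y
  coefficient of dy ∧ dz: ∂f_3/∂y - ∂f_2/∂z = ∂(x*(2*x - 3*y))/∂y - ∂(3*x*z)/∂z = -6*x
Assembling: d(omega) = (-2*y + 3*z) dx ∧ dy + (4*x - 3*y) dx ∧ dz + (-6*x) dy ∧ dz.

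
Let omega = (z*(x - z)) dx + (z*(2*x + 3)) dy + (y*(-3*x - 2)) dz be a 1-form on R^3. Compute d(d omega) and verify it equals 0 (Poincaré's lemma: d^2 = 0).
d(d omega) = 0

Step 1: d omega = sum_{i<j} (∂f_j/∂x_i - ∂f_i/∂x_j) dx_i ∧ dx_j:
  coeff of dx ∧ dy: 2*z
  coeff of dx ∧ dz: -x - 3*y + 2*z
  coeff of dy ∧ dz: -5*x - 5
Step 2: Apply d again to each 2-form coefficient. The only possible 3-form in R^3 is dx ∧ dy ∧ dz, with coefficient
  ∂(coeff of dy∧dz)/∂x - ∂(coeff of dx∧dz)/∂y + ∂(coeff of dx∧dy)/∂z
  = ∂/∂x (-5*x - 5) - ∂/∂y (-x - 3*y + 2*z) + ∂/∂z (2*z).
Each of these terms simplifies to sums of mixed partials that cancel in pairs. The result is 0 (by equality of mixed partials for smooth functions — Schwarz / Clairaut).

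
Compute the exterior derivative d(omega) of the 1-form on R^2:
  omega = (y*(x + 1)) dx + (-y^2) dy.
d(omega) = (-x - 1) dx ∧ dy

For a 1-form omega = sum_i f_i dx_i, the exterior derivative is
  d(omega) = sum_{i < j} (∂f_j/∂x_i - ∂f_i/∂x_j) dx_i ∧ dx_j.
  coefficient of dx ∧ dy: ∂f_2/∂x - ∂f_1/∂y = ∂(-y^2)/∂x - ∂(y*(x + 1))/∂y = -x - 1
Assembling: d(omega) = (-x - 1) dx ∧ dy.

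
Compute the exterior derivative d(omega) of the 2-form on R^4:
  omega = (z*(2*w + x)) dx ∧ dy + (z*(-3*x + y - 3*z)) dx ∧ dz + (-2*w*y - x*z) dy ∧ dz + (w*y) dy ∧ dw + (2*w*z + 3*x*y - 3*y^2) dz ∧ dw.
d(omega) = (2*w + x - 2*z) dx ∧ dy ∧ dz + (2*z) dx ∧ dy ∧ dw + (3*x - 8*y) dy ∧ dz ∧ dw + (3*y) dx ∧ dz ∧ dw

For a 2-form omega = sum_{i<j} g_{ij} dx_i ∧ dx_j, the exterior derivative is
  d(omega) = sum_{i<j} d(g_{ij}) ∧ dx_i ∧ dx_j = sum_{i<j, k} (∂g_{ij}/∂x_k) dx_k ∧ dx_i ∧ dx_j.
Expand each term, using dx_k ∧ dx_i ∧ dx_j = sgn(permutation) dx_{(a)} ∧ dx_{(b)} ∧ dx_{(c)} with (a < b < c) sorted:
  d(z*(2*w + x)) includes (∂/∂z)(z*(2*w + x)) dz = (2*w + x) dz, which multiplied by dx ∧ dy gives (2*w + x) dx ∧ dy ∧ dz
  d(z*(2*w + x)) includes (∂/∂w)(z*(2*w + x)) dw = (2*z) dw, which multiplied by dx ∧ dy gives (2*z) dx ∧ dy ∧ dw
  d(z*(-3*x + y - 3*z)) includes (∂/∂y)(z*(-3*x + y - 3*z)) dy = (z) dy, which multiplied by dx ∧ dz gives (-z) dx ∧ dy ∧ dz
  d(-2*w*y - x*z) includes (∂/∂x)(-2*w*y - x*z) dx = (-z) dx, which multiplied by dy ∧ dz gives (-z) dx ∧ dy ∧ dz
  d(-2*w*y - x*z) includes (∂/∂w)(-2*w*y - x*z) dw = (-2*y) dw, which multiplied by dy ∧ dz gives (-2*y) dy ∧ dz ∧ dw
  d(2*w*z + 3*x*y - 3*y^2) includes (∂/∂x)(2*w*z + 3*x*y - 3*y^2) dx = (3*y) dx, which multiplied by dz ∧ dw gives (3*y) dx ∧ dz ∧ dw
  d(2*w*z + 3*x*y - 3*y^2) includes (∂/∂y)(2*w*z + 3*x*y - 3*y^2) dy = (3*x - 6*y) dy, which multiplied by dz ∧ dw gives (3*x - 6*y) dy ∧ dz ∧ dw
Collecting like 3-forms: d(omega) = (2*w + x - 2*z) dx ∧ dy ∧ dz + (2*z) dx ∧ dy ∧ dw + (3*x - 8*y) dy ∧ dz ∧ dw + (3*y) dx ∧ dz ∧ dw.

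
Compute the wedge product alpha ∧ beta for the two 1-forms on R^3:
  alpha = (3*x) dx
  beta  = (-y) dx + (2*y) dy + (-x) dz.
alpha ∧ beta = (6*x*y) dx ∧ dy + (-3*x^2) dx ∧ dz

Distribute the wedge, using dx_i ∧ dx_j = -dx_j ∧ dx_i and dx_i ∧ dx_i = 0. For each pair (i, j) with i < j, the coefficient of dx_i ∧ dx_j in alpha ∧ beta is (alpha_i * beta_j - alpha_j * beta_i). Collecting: alpha ∧ beta = (6*x*y) dx ∧ dy + (-3*x^2) dx ∧ dz.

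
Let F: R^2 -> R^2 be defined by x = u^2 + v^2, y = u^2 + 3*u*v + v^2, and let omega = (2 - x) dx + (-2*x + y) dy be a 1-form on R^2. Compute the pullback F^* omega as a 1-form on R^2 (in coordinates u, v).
F^* omega = (-4*u^3 + 3*u^2*v + 5*u*v^2 + 4*u - 3*v^3) du + (-3*u^3 + 5*u^2*v + 3*u*v^2 - 4*v^3 + 4*v) dv

Using F^*(f dg) = (f ∘ F) d(g ∘ F), substitute each coordinate x_i by F_i(u, v) in f_i, and replace dx_i by d F_i = (∂F_i/∂u) du + (∂F_i/∂v) dv.
  For the x component: f_1(F) = -u^2 - v^2 + 2; d F_1 = (2*u) du + (2*v) dv
  For the y component: f_2(F) = -u^2 + 3*u*v - v^2; d F_2 = (2*u + 3*v) du + (3*u + 2*v) dv
Combining and collecting du, dv coefficients:
  coeff of du: -4*u^3 + 3*u^2*v + 5*u*v^2 + 4*u - 3*v^3
  coeff of dv: -3*u^3 + 5*u^2*v + 3*u*v^2 - 4*v^3 + 4*v
F^* omega = (-4*u^3 + 3*u^2*v + 5*u*v^2 + 4*u - 3*v^3) du + (-3*u^3 + 5*u^2*v + 3*u*v^2 - 4*v^3 + 4*v) dv.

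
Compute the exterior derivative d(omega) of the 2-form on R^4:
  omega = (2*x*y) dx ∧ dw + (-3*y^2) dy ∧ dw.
d(omega) = (-2*x) dx ∧ dy ∧ dw

For a 2-form omega = sum_{i<j} g_{ij} dx_i ∧ dx_j, the exterior derivative is
  d(omega) = sum_{i<j} d(g_{ij}) ∧ dx_i ∧ dx_j = sum_{i<j, k} (∂g_{ij}/∂x_k) dx_k ∧ dx_i ∧ dx_j.
Expand each term, using dx_k ∧ dx_i ∧ dx_j = sgn(permutation) dx_{(a)} ∧ dx_{(b)} ∧ dx_{(c)} with (a < b < c) sorted:
  d(2*x*y) includes (∂/∂y)(2*x*y) dy = (2*x) dy, which multiplied by dx ∧ dw gives (-2*x) dx ∧ dy ∧ dw
Collecting like 3-forms: d(omega) = (-2*x) dx ∧ dy ∧ dw.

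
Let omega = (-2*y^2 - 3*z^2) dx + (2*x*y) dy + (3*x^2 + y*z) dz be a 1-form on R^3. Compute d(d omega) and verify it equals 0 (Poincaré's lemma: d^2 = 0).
d(d omega) = 0

Step 1: d omega = sum_{i<j} (∂f_j/∂x_i - ∂f_i/∂x_j) dx_i ∧ dx_j:
  coeff of dx ∧ dy: 6*y
  coeff of dx ∧ dz: 6*x + 6*z
  coeff of dy ∧ dz: z
Step 2: Apply d again to each 2-form coefficient. The only possible 3-form in R^3 is dx ∧ dy ∧ dz, with coefficient
  ∂(coeff of dy∧dz)/∂x - ∂(coeff of dx∧dz)/∂y + ∂(coeff of dx∧dy)/∂z
  = ∂/∂x (z) - ∂/∂y (6*x + 6*z) + ∂/∂z (6*y).
Each of these terms simplifies to sums of mixed partials that cancel in pairs. The result is 0 (by equality of mixed partials for smooth functions — Schwarz / Clairaut).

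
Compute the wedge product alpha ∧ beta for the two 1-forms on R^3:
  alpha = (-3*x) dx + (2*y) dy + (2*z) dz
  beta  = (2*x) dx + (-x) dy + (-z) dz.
alpha ∧ beta = (x*(3*x - 4*y)) dx ∧ dy + (-x*z) dx ∧ dz + (2*z*(x - y)) dy ∧ dz

Distribute the wedge, using dx_i ∧ dx_j = -dx_j ∧ dx_i and dx_i ∧ dx_i = 0. For each pair (i, j) with i < j, the coefficient of dx_i ∧ dx_j in alpha ∧ beta is (alpha_i * beta_j - alpha_j * beta_i). Collecting: alpha ∧ beta = (x*(3*x - 4*y)) dx ∧ dy + (-x*z) dx ∧ dz + (2*z*(x - y)) dy ∧ dz.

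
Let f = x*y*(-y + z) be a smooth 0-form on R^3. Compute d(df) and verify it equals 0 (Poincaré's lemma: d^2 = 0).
d(df) = 0

Step 1: df = sum_i (∂f/∂x_i) dx_i = (y*(-y + z)) dx + (x*(-2*y + z)) dy + (x*y) dz.
Step 2: Apply d again. Using the 1-form formula, the coefficient of dx ∧ dy in d(df) is ∂^2 f/∂x ∂y - ∂^2 f/∂y ∂x = (-2*y + z) - (-2*y + z) = 0 (equality of mixed partials for smooth f).
Similarly for dx ∧ dz and dy ∧ dz — all coefficients vanish. So d(df) = 0.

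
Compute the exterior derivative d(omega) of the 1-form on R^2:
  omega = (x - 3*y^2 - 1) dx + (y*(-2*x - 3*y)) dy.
d(omega) = (4*y) dx ∧ dy

For a 1-form omega = sum_i f_i dx_i, the exterior derivative is
  d(omega) = sum_{i < j} (∂f_j/∂x_i - ∂f_i/∂x_j) dx_i ∧ dx_j.
  coefficient of dx ∧ dy: ∂f_2/∂x - ∂f_1/∂y = ∂(y*(-2*x - 3*y))/∂x - ∂(x - 3*y^2 - 1)/∂y = 4*y
Assembling: d(omega) = (4*y) dx ∧ dy.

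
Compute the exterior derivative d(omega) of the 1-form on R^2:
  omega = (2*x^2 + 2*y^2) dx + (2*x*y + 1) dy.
d(omega) = (-2*y) dx ∧ dy

For a 1-form omega = sum_i f_i dx_i, the exterior derivative is
  d(omega) = sum_{i < j} (∂f_j/∂x_i - ∂f_i/∂x_j) dx_i ∧ dx_j.
  coefficient of dx ∧ dy: ∂f_2/∂x - ∂f_1/∂y = ∂(2*x*y + 1)/∂x - ∂(2*x^2 + 2*y^2)/∂y = -2*y
Assembling: d(omega) = (-2*y) dx ∧ dy.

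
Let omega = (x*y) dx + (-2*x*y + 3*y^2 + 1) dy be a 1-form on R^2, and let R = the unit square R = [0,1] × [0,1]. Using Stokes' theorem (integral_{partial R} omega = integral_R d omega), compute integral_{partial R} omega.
integral_(partial R) omega = -3/2

Stokes: integral_partial_R omega = integral_R d omega with d omega = (∂Q/∂x - ∂P/∂y) dx ∧ dy.
  ∂Q/∂x = -2*y
  ∂P/∂y = x
  integrand = ∂Q/∂x - ∂P/∂y = -x - 2*y.
Integrating over R: integral_0^1 integral_0^1 (-x - 2*y) dx dy = -3/2.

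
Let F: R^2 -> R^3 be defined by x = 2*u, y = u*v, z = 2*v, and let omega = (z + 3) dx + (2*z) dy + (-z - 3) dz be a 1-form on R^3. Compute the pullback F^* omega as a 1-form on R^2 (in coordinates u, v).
F^* omega = (4*v^2 + 4*v + 6) du + (4*u*v - 4*v - 6) dv

Using F^*(f dg) = (f ∘ F) d(g ∘ F), substitute each coordinate x_i by F_i(u, v) in f_i, and replace dx_i by d F_i = (∂F_i/∂u) du + (∂F_i/∂v) dv.
  For the x component: f_1(F) = 2*v + 3; d F_1 = (2) du + (0) dv
  For the y component: f_2(F) = 4*v; d F_2 = (v) du + (u) dv
  For the z component: f_3(F) = -2*v - 3; d F_3 = (0) du + (2) dv
Combining and collecting du, dv coefficients:
  coeff of du: 4*v^2 + 4*v + 6
  coeff of dv: 4*u*v - 4*v - 6
F^* omega = (4*v^2 + 4*v + 6) du + (4*u*v - 4*v - 6) dv.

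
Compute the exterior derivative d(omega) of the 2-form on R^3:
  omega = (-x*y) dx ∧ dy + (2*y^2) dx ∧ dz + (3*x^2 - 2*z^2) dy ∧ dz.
d(omega) = (6*x - 4*y) dx ∧ dy ∧ dz

For a 2-form omega = sum_{i<j} g_{ij} dx_i ∧ dx_j, the exterior derivative is
  d(omega) = sum_{i<j} d(g_{ij}) ∧ dx_i ∧ dx_j = sum_{i<j, k} (∂g_{ij}/∂x_k) dx_k ∧ dx_i ∧ dx_j.
Expand each term, using dx_k ∧ dx_i ∧ dx_j = sgn(permutation) dx_{(a)} ∧ dx_{(b)} ∧ dx_{(c)} with (a < b < c) sorted:
  d(2*y^2) includes (∂/∂y)(2*y^2) dy = (4*y) dy, which multiplied by dx ∧ dz gives (-4*y) dx ∧ dy ∧ dz
  d(3*x^2 - 2*z^2) includes (∂/∂x)(3*x^2 - 2*z^2) dx = (6*x) dx, which multiplied by dy ∧ dz gives (6*x) dx ∧ dy ∧ dz
Collecting like 3-forms: d(omega) = (6*x - 4*y) dx ∧ dy ∧ dz.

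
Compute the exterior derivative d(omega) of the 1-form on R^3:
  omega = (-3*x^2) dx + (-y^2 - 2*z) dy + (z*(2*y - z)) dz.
d(omega) = (2*z + 2) dy ∧ dz

For a 1-form omega = sum_i f_i dx_i, the exterior derivative is
  d(omega) = sum_{i < j} (∂f_j/∂x_i - ∂f_i/∂x_j) dx_i ∧ dx_j.
  coefficient of dy ∧ dz: ∂f_3/∂y - ∂f_2/∂z = ∂(z*(2*y - z))/∂y - ∂(-y^2 - 2*z)/∂z = 2*z + 2
Assembling: d(omega) = (2*z + 2) dy ∧ dz.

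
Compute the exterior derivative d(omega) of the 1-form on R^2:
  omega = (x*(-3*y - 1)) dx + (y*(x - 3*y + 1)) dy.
d(omega) = (3*x + y) dx ∧ dy

For a 1-form omega = sum_i f_i dx_i, the exterior derivative is
  d(omega) = sum_{i < j} (∂f_j/∂x_i - ∂f_i/∂x_j) dx_i ∧ dx_j.
  coefficient of dx ∧ dy: ∂f_2/∂x - ∂f_1/∂y = ∂(y*(x - 3*y + 1))/∂x - ∂(x*(-3*y - 1))/∂y = 3*x + y
Assembling: d(omega) = (3*x + y) dx ∧ dy.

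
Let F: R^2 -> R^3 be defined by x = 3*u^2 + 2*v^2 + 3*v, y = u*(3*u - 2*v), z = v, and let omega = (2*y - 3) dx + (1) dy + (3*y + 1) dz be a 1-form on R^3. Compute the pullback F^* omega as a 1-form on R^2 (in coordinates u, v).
F^* omega = (36*u^3 - 24*u^2*v - 12*u - 2*v) du + (24*u^2*v + 27*u^2 - 16*u*v^2 - 18*u*v - 2*u - 12*v - 8) dv

Using F^*(f dg) = (f ∘ F) d(g ∘ F), substitute each coordinate x_i by F_i(u, v) in f_i, and replace dx_i by d F_i = (∂F_i/∂u) du + (∂F_i/∂v) dv.
  For the x component: f_1(F) = 6*u^2 - 4*u*v - 3; d F_1 = (6*u) du + (4*v + 3) dv
  For the y component: f_2(F) = 1; d F_2 = (6*u - 2*v) du + (-2*u) dv
  For the z component: f_3(F) = 9*u^2 - 6*u*v + 1; d F_3 = (0) du + (1) dv
Combining and collecting du, dv coefficients:
  coeff of du: 36*u^3 - 24*u^2*v - 12*u - 2*v
  coeff of dv: 24*u^2*v + 27*u^2 - 16*u*v^2 - 18*u*v - 2*u - 12*v - 8
F^* omega = (36*u^3 - 24*u^2*v - 12*u - 2*v) du + (24*u^2*v + 27*u^2 - 16*u*v^2 - 18*u*v - 2*u - 12*v - 8) dv.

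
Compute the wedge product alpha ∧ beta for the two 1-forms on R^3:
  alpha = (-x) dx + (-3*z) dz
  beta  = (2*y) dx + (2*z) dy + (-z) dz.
alpha ∧ beta = (-2*x*z) dx ∧ dy + (z*(x + 6*y)) dx ∧ dz + (6*z^2) dy ∧ dz

Distribute the wedge, using dx_i ∧ dx_j = -dx_j ∧ dx_i and dx_i ∧ dx_i = 0. For each pair (i, j) with i < j, the coefficient of dx_i ∧ dx_j in alpha ∧ beta is (alpha_i * beta_j - alpha_j * beta_i). Collecting: alpha ∧ beta = (-2*x*z) dx ∧ dy + (z*(x + 6*y)) dx ∧ dz + (6*z^2) dy ∧ dz.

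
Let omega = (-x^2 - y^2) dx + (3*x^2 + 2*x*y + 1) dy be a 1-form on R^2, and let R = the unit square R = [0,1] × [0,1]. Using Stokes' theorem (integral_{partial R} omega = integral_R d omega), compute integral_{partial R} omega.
integral_(partial R) omega = 5

Stokes: integral_partial_R omega = integral_R d omega with d omega = (∂Q/∂x - ∂P/∂y) dx ∧ dy.
  ∂Q/∂x = 6*x + 2*y
  ∂P/∂y = -2*y
  integrand = ∂Q/∂x - ∂P/∂y = 6*x + 4*y.
Integrating over R: integral_0^1 integral_0^1 (6*x + 4*y) dx dy = 5.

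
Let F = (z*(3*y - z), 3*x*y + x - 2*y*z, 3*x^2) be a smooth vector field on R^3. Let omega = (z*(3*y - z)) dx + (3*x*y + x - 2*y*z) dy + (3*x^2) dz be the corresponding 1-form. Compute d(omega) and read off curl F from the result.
d(omega) = (2*y) dy ∧ dz + (-6*x + 3*y - 2*z) dz ∧ dx + (3*y - 3*z + 1) dx ∧ dy; curl F = (2*y, -6*x + 3*y - 2*z, 3*y - 3*z + 1)

d omega = sum_{i<j} (∂f_j/∂x_i - ∂f_i/∂x_j) dx_i ∧ dx_j. Under the identification (dy ∧ dz, dz ∧ dx, dx ∧ dy) ↔ (e_x, e_y, e_z), the coefficients are exactly the components of curl F. Compute:
  ∂R/∂y - ∂Q/∂z = (0) - (-2*y) = 2*y
  ∂P/∂z - ∂R/∂x = (3*y - 2*z) - (6*x) = -6*x + 3*y - 2*z
  ∂Q/∂x - ∂P/∂y = (3*y + 1) - (3*z) = 3*y - 3*z + 1.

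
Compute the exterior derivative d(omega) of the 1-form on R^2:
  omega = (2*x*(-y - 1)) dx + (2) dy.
d(omega) = (2*x) dx ∧ dy

For a 1-form omega = sum_i f_i dx_i, the exterior derivative is
  d(omega) = sum_{i < j} (∂f_j/∂x_i - ∂f_i/∂x_j) dx_i ∧ dx_j.
  coefficient of dx ∧ dy: ∂f_2/∂x - ∂f_1/∂y = ∂(2)/∂x - ∂(2*x*(-y - 1))/∂y = 2*x
Assembling: d(omega) = (2*x) dx ∧ dy.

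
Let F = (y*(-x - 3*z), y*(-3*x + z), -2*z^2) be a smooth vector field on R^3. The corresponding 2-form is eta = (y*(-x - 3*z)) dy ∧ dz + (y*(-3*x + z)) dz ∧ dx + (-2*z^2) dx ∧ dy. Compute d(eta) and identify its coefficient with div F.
d(eta) = (-3*x - y - 3*z) dx ∧ dy ∧ dz; div F = -3*x - y - 3*z

For a 2-form in R^3 of the form above, applying d gives a 3-form with coefficient ∂P/∂x + ∂Q/∂y + ∂R/∂z:
  ∂P/∂x = -y
  ∂Q/∂y = -3*x + z
  ∂R/∂z = -4*z
Sum = -3*x - y - 3*z, which is exactly div F.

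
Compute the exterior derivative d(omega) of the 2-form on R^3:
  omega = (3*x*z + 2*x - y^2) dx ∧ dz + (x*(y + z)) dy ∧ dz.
d(omega) = (3*y + z) dx ∧ dy ∧ dz

For a 2-form omega = sum_{i<j} g_{ij} dx_i ∧ dx_j, the exterior derivative is
  d(omega) = sum_{i<j} d(g_{ij}) ∧ dx_i ∧ dx_j = sum_{i<j, k} (∂g_{ij}/∂x_k) dx_k ∧ dx_i ∧ dx_j.
Expand each term, using dx_k ∧ dx_i ∧ dx_j = sgn(permutation) dx_{(a)} ∧ dx_{(b)} ∧ dx_{(c)} with (a < b < c) sorted:
  d(3*x*z + 2*x - y^2) includes (∂/∂y)(3*x*z + 2*x - y^2) dy = (-2*y) dy, which multiplied by dx ∧ dz gives (2*y) dx ∧ dy ∧ dz
  d(x*(y + z)) includes (∂/∂x)(x*(y + z)) dx = (y + z) dx, which multiplied by dy ∧ dz gives (y + z) dx ∧ dy ∧ dz
Collecting like 3-forms: d(omega) = (3*y + z) dx ∧ dy ∧ dz.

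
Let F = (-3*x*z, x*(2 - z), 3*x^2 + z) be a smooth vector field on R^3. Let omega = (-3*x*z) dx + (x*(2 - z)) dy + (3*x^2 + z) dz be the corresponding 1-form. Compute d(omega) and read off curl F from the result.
d(omega) = (x) dy ∧ dz + (-9*x) dz ∧ dx + (2 - z) dx ∧ dy; curl F = (x, -9*x, 2 - z)

d omega = sum_{i<j} (∂f_j/∂x_i - ∂f_i/∂x_j) dx_i ∧ dx_j. Under the identification (dy ∧ dz, dz ∧ dx, dx ∧ dy) ↔ (e_x, e_y, e_z), the coefficients are exactly the components of curl F. Compute:
  ∂R/∂y - ∂Q/∂z = (0) - (-x) = x
  ∂P/∂z - ∂R/∂x = (-3*x) - (6*x) = -9*x
  ∂Q/∂x - ∂P/∂y = (2 - z) - (0) = 2 - z.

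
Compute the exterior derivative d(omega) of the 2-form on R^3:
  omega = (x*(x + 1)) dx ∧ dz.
d(omega) = 0

For a 2-form omega = sum_{i<j} g_{ij} dx_i ∧ dx_j, the exterior derivative is
  d(omega) = sum_{i<j} d(g_{ij}) ∧ dx_i ∧ dx_j = sum_{i<j, k} (∂g_{ij}/∂x_k) dx_k ∧ dx_i ∧ dx_j.
Expand each term, using dx_k ∧ dx_i ∧ dx_j = sgn(permutation) dx_{(a)} ∧ dx_{(b)} ∧ dx_{(c)} with (a < b < c) sorted:

Collecting like 3-forms: d(omega) = 0.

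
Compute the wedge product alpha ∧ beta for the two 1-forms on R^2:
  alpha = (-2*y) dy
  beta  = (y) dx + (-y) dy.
alpha ∧ beta = (2*y^2) dx ∧ dy

Distribute the wedge, using dx_i ∧ dx_j = -dx_j ∧ dx_i and dx_i ∧ dx_i = 0. For each pair (i, j) with i < j, the coefficient of dx_i ∧ dx_j in alpha ∧ beta is (alpha_i * beta_j - alpha_j * beta_i). Collecting: alpha ∧ beta = (2*y^2) dx ∧ dy.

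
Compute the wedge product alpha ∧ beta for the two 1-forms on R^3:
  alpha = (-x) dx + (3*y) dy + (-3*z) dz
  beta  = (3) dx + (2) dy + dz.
alpha ∧ beta = (-2*x - 9*y) dx ∧ dy + (-x + 9*z) dx ∧ dz + (3*y + 6*z) dy ∧ dz

Distribute the wedge, using dx_i ∧ dx_j = -dx_j ∧ dx_i and dx_i ∧ dx_i = 0. For each pair (i, j) with i < j, the coefficient of dx_i ∧ dx_j in alpha ∧ beta is (alpha_i * beta_j - alpha_j * beta_i). Collecting: alpha ∧ beta = (-2*x - 9*y) dx ∧ dy + (-x + 9*z) dx ∧ dz + (3*y + 6*z) dy ∧ dz.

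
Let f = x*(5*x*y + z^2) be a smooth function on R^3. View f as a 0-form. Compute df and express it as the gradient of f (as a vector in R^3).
df = (10*x*y + z^2) dx + (5*x^2) dy + (2*x*z) dz; grad f = (10*x*y + z^2, 5*x^2, 2*x*z)

For a 0-form f, d f = (∂f/∂x) dx + (∂f/∂y) dy + (∂f/∂z) dz. The components of the vector representation are exactly the entries of grad f in Cartesian coordinates:
  ∂f/∂x = 10*x*y + z^2
  ∂f/∂y = 5*x^2
  ∂f/∂z = 2*x*z.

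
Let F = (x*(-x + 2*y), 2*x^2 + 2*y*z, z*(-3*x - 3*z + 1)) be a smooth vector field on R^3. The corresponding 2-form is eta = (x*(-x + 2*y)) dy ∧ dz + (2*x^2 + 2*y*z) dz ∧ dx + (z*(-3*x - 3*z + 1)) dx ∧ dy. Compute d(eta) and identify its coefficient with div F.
d(eta) = (-5*x + 2*y - 4*z + 1) dx ∧ dy ∧ dz; div F = -5*x + 2*y - 4*z + 1

For a 2-form in R^3 of the form above, applying d gives a 3-form with coefficient ∂P/∂x + ∂Q/∂y + ∂R/∂z:
  ∂P/∂x = -2*x + 2*y
  ∂Q/∂y = 2*z
  ∂R/∂z = -3*x - 6*z + 1
Sum = -5*x + 2*y - 4*z + 1, which is exactly div F.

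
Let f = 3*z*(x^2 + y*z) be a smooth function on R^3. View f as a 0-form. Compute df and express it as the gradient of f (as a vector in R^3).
df = (6*x*z) dx + (3*z^2) dy + (3*x^2 + 6*y*z) dz; grad f = (6*x*z, 3*z^2, 3*x^2 + 6*y*z)

For a 0-form f, d f = (∂f/∂x) dx + (∂f/∂y) dy + (∂f/∂z) dz. The components of the vector representation are exactly the entries of grad f in Cartesian coordinates:
  ∂f/∂x = 6*x*z
  ∂f/∂y = 3*z^2
  ∂f/∂z = 3*x^2 + 6*y*z.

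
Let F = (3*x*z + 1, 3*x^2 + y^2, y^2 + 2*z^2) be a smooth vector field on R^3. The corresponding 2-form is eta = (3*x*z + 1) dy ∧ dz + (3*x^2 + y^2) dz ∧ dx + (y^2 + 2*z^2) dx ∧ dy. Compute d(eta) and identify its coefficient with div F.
d(eta) = (2*y + 7*z) dx ∧ dy ∧ dz; div F = 2*y + 7*z

For a 2-form in R^3 of the form above, applying d gives a 3-form with coefficient ∂P/∂x + ∂Q/∂y + ∂R/∂z:
  ∂P/∂x = 3*z
  ∂Q/∂y = 2*y
  ∂R/∂z = 4*z
Sum = 2*y + 7*z, which is exactly div F.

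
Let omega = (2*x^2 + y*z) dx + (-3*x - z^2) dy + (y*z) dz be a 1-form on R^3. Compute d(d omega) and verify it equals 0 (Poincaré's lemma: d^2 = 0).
d(d omega) = 0

Step 1: d omega = sum_{i<j} (∂f_j/∂x_i - ∂f_i/∂x_j) dx_i ∧ dx_j:
  coeff of dx ∧ dy: -z - 3
  coeff of dx ∧ dz: -y
  coeff of dy ∧ dz: 3*z
Step 2: Apply d again to each 2-form coefficient. The only possible 3-form in R^3 is dx ∧ dy ∧ dz, with coefficient
  ∂(coeff of dy∧dz)/∂x - ∂(coeff of dx∧dz)/∂y + ∂(coeff of dx∧dy)/∂z
  = ∂/∂x (3*z) - ∂/∂y (-y) + ∂/∂z (-z - 3).
Each of these terms simplifies to sums of mixed partials that cancel in pairs. The result is 0 (by equality of mixed partials for smooth functions — Schwarz / Clairaut).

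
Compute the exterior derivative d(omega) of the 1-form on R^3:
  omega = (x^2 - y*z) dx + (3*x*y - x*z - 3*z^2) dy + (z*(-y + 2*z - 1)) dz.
d(omega) = (3*y) dx ∧ dy + (y) dx ∧ dz + (x + 5*z) dy ∧ dz

For a 1-form omega = sum_i f_i dx_i, the exterior derivative is
  d(omega) = sum_{i < j} (∂f_j/∂x_i - ∂f_i/∂x_j) dx_i ∧ dx_j.
  coefficient of dx ∧ dy: ∂f_2/∂x - ∂f_1/∂y = ∂(3*x*y - x*z - 3*z^2)/∂x - ∂(x^2 - y*z)/∂y = 3*y
  coefficient of dx ∧ dz: ∂f_3/∂x - ∂f_1/∂z = ∂(z*(-y + 2*z - 1))/∂x - ∂(x^2 - y*z)/∂z = y
  coefficient of dy ∧ dz: ∂f_3/∂y - ∂f_2/∂z = ∂(z*(-y + 2*z - 1))/∂y - ∂(3*x*y - x*z - 3*z^2)/∂z = x + 5*z
Assembling: d(omega) = (3*y) dx ∧ dy + (y) dx ∧ dz + (x + 5*z) dy ∧ dz.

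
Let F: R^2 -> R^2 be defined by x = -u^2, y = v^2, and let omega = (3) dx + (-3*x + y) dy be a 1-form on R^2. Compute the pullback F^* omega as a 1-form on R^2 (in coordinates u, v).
F^* omega = (-6*u) du + (2*v*(3*u^2 + v^2)) dv

Using F^*(f dg) = (f ∘ F) d(g ∘ F), substitute each coordinate x_i by F_i(u, v) in f_i, and replace dx_i by d F_i = (∂F_i/∂u) du + (∂F_i/∂v) dv.
  For the x component: f_1(F) = 3; d F_1 = (-2*u) du + (0) dv
  For the y component: f_2(F) = 3*u^2 + v^2; d F_2 = (0) du + (2*v) dv
Combining and collecting du, dv coefficients:
  coeff of du: -6*u
  coeff of dv: 2*v*(3*u^2 + v^2)
F^* omega = (-6*u) du + (2*v*(3*u^2 + v^2)) dv.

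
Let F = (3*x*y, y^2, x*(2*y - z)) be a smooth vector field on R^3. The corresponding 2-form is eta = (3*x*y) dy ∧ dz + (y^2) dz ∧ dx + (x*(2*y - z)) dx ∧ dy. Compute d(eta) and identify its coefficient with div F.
d(eta) = (-x + 5*y) dx ∧ dy ∧ dz; div F = -x + 5*y

For a 2-form in R^3 of the form above, applying d gives a 3-form with coefficient ∂P/∂x + ∂Q/∂y + ∂R/∂z:
  ∂P/∂x = 3*y
  ∂Q/∂y = 2*y
  ∂R/∂z = -x
Sum = -x + 5*y, which is exactly div F.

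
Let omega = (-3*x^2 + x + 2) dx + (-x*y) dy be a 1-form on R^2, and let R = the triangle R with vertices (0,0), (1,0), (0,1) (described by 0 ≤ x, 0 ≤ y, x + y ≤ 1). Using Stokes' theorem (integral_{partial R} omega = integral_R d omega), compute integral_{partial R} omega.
integral_(partial R) omega = -1/6

Stokes: integral_partial_R omega = integral_R d omega with d omega = (∂Q/∂x - ∂P/∂y) dx ∧ dy.
  ∂Q/∂x = -y
  ∂P/∂y = 0
  integrand = ∂Q/∂x - ∂P/∂y = -y.
Integrating over R: integral_0^1 integral_0^{1-x} (-y) dy dx = -1/6.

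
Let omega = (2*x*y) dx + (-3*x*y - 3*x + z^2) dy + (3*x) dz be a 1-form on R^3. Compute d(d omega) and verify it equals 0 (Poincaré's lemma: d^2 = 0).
d(d omega) = 0

Step 1: d omega = sum_{i<j} (∂f_j/∂x_i - ∂f_i/∂x_j) dx_i ∧ dx_j:
  coeff of dx ∧ dy: -2*x - 3*y - 3
  coeff of dx ∧ dz: 3
  coeff of dy ∧ dz: -2*z
Step 2: Apply d again to each 2-form coefficient. The only possible 3-form in R^3 is dx ∧ dy ∧ dz, with coefficient
  ∂(coeff of dy∧dz)/∂x - ∂(coeff of dx∧dz)/∂y + ∂(coeff of dx∧dy)/∂z
  = ∂/∂x (-2*z) - ∂/∂y (3) + ∂/∂z (-2*x - 3*y - 3).
Each of these terms simplifies to sums of mixed partials that cancel in pairs. The result is 0 (by equality of mixed partials for smooth functions — Schwarz / Clairaut).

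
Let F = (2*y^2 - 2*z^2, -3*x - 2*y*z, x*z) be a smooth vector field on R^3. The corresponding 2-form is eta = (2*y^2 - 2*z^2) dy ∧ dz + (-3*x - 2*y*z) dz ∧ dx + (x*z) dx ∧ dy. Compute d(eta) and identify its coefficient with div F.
d(eta) = (x - 2*z) dx ∧ dy ∧ dz; div F = x - 2*z

For a 2-form in R^3 of the form above, applying d gives a 3-form with coefficient ∂P/∂x + ∂Q/∂y + ∂R/∂z:
  ∂P/∂x = 0
  ∂Q/∂y = -2*z
  ∂R/∂z = x
Sum = x - 2*z, which is exactly div F.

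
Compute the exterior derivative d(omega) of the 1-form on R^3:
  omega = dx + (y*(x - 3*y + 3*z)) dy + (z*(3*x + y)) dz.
d(omega) = (y) dx ∧ dy + (3*z) dx ∧ dz + (-3*y + z) dy ∧ dz

For a 1-form omega = sum_i f_i dx_i, the exterior derivative is
  d(omega) = sum_{i < j} (∂f_j/∂x_i - ∂f_i/∂x_j) dx_i ∧ dx_j.
  coefficient of dx ∧ dy: ∂f_2/∂x - ∂f_1/∂y = ∂(y*(x - 3*y + 3*z))/∂x - ∂(1)/∂y = y
  coefficient of dx ∧ dz: ∂f_3/∂x - ∂f_1/∂z = ∂(z*(3*x + y))/∂x - ∂(1)/∂z = 3*z
  coefficient of dy ∧ dz: ∂f_3/∂y - ∂f_2/∂z = ∂(z*(3*x + y))/∂y - ∂(y*(x - 3*y + 3*z))/∂z = -3*y + z
Assembling: d(omega) = (y) dx ∧ dy + (3*z) dx ∧ dz + (-3*y + z) dy ∧ dz.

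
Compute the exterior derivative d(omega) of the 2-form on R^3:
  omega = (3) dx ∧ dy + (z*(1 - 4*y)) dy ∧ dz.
d(omega) = 0

For a 2-form omega = sum_{i<j} g_{ij} dx_i ∧ dx_j, the exterior derivative is
  d(omega) = sum_{i<j} d(g_{ij}) ∧ dx_i ∧ dx_j = sum_{i<j, k} (∂g_{ij}/∂x_k) dx_k ∧ dx_i ∧ dx_j.
Expand each term, using dx_k ∧ dx_i ∧ dx_j = sgn(permutation) dx_{(a)} ∧ dx_{(b)} ∧ dx_{(c)} with (a < b < c) sorted:

Collecting like 3-forms: d(omega) = 0.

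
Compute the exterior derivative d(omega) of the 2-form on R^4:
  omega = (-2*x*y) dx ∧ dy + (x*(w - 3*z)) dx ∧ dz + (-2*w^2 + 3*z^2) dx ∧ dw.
d(omega) = (x - 6*z) dx ∧ dz ∧ dw

For a 2-form omega = sum_{i<j} g_{ij} dx_i ∧ dx_j, the exterior derivative is
  d(omega) = sum_{i<j} d(g_{ij}) ∧ dx_i ∧ dx_j = sum_{i<j, k} (∂g_{ij}/∂x_k) dx_k ∧ dx_i ∧ dx_j.
Expand each term, using dx_k ∧ dx_i ∧ dx_j = sgn(permutation) dx_{(a)} ∧ dx_{(b)} ∧ dx_{(c)} with (a < b < c) sorted:
  d(x*(w - 3*z)) includes (∂/∂w)(x*(w - 3*z)) dw = (x) dw, which multiplied by dx ∧ dz gives (x) dx ∧ dz ∧ dw
  d(-2*w^2 + 3*z^2) includes (∂/∂z)(-2*w^2 + 3*z^2) dz = (6*z) dz, which multiplied by dx ∧ dw gives (-6*z) dx ∧ dz ∧ dw
Collecting like 3-forms: d(omega) = (x - 6*z) dx ∧ dz ∧ dw.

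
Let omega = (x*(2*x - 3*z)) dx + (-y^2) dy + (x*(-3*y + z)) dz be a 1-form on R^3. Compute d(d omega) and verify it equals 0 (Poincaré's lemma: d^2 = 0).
d(d omega) = 0

Step 1: d omega = sum_{i<j} (∂f_j/∂x_i - ∂f_i/∂x_j) dx_i ∧ dx_j:
  coeff of dx ∧ dy: 0
  coeff of dx ∧ dz: 3*x - 3*y + z
  coeff of dy ∧ dz: -3*x
Step 2: Apply d again to each 2-form coefficient. The only possible 3-form in R^3 is dx ∧ dy ∧ dz, with coefficient
  ∂(coeff of dy∧dz)/∂x - ∂(coeff of dx∧dz)/∂y + ∂(coeff of dx∧dy)/∂z
  = ∂/∂x (-3*x) - ∂/∂y (3*x - 3*y + z) + ∂/∂z (0).
Each of these terms simplifies to sums of mixed partials that cancel in pairs. The result is 0 (by equality of mixed partials for smooth functions — Schwarz / Clairaut).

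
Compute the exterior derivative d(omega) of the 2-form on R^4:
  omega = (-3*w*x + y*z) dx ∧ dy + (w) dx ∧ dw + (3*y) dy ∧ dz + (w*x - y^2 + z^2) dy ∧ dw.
d(omega) = (y) dx ∧ dy ∧ dz + (w - 3*x) dx ∧ dy ∧ dw + (-2*z) dy ∧ dz ∧ dw

For a 2-form omega = sum_{i<j} g_{ij} dx_i ∧ dx_j, the exterior derivative is
  d(omega) = sum_{i<j} d(g_{ij}) ∧ dx_i ∧ dx_j = sum_{i<j, k} (∂g_{ij}/∂x_k) dx_k ∧ dx_i ∧ dx_j.
Expand each term, using dx_k ∧ dx_i ∧ dx_j = sgn(permutation) dx_{(a)} ∧ dx_{(b)} ∧ dx_{(c)} with (a < b < c) sorted:
  d(-3*w*x + y*z) includes (∂/∂z)(-3*w*x + y*z) dz = (y) dz, which multiplied by dx ∧ dy gives (y) dx ∧ dy ∧ dz
  d(-3*w*x + y*z) includes (∂/∂w)(-3*w*x + y*z) dw = (-3*x) dw, which multiplied by dx ∧ dy gives (-3*x) dx ∧ dy ∧ dw
  d(w*x - y^2 + z^2) includes (∂/∂x)(w*x - y^2 + z^2) dx = (w) dx, which multiplied by dy ∧ dw gives (w) dx ∧ dy ∧ dw
  d(w*x - y^2 + z^2) includes (∂/∂z)(w*x - y^2 + z^2) dz = (2*z) dz, which multiplied by dy ∧ dw gives (-2*z) dy ∧ dz ∧ dw
Collecting like 3-forms: d(omega) = (y) dx ∧ dy ∧ dz + (w - 3*x) dx ∧ dy ∧ dw + (-2*z) dy ∧ dz ∧ dw.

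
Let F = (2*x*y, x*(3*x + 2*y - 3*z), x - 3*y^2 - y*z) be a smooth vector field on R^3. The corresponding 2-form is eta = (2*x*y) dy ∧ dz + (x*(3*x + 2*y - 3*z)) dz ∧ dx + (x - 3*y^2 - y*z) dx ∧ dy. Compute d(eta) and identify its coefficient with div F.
d(eta) = (2*x + y) dx ∧ dy ∧ dz; div F = 2*x + y

For a 2-form in R^3 of the form above, applying d gives a 3-form with coefficient ∂P/∂x + ∂Q/∂y + ∂R/∂z:
  ∂P/∂x = 2*y
  ∂Q/∂y = 2*x
  ∂R/∂z = -y
Sum = 2*x + y, which is exactly div F.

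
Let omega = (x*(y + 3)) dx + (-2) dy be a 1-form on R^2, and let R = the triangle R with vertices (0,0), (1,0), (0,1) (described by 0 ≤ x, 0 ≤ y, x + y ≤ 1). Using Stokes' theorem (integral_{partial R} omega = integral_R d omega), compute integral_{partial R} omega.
integral_(partial R) omega = -1/6

Stokes: integral_partial_R omega = integral_R d omega with d omega = (∂Q/∂x - ∂P/∂y) dx ∧ dy.
  ∂Q/∂x = 0
  ∂P/∂y = x
  integrand = ∂Q/∂x - ∂P/∂y = -x.
Integrating over R: integral_0^1 integral_0^{1-x} (-x) dy dx = -1/6.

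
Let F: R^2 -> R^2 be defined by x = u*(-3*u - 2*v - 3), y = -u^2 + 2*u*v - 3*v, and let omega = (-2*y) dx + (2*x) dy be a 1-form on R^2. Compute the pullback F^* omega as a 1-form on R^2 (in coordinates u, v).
F^* omega = (16*u^2*v + 6*u^2 - 36*u*v - 12*v^2 - 18*v) du + (2*u*(-8*u^2 + 3*u + 9)) dv

Using F^*(f dg) = (f ∘ F) d(g ∘ F), substitute each coordinate x_i by F_i(u, v) in f_i, and replace dx_i by d F_i = (∂F_i/∂u) du + (∂F_i/∂v) dv.
  For the x component: f_1(F) = 2*u^2 - 4*u*v + 6*v; d F_1 = (-6*u - 2*v - 3) du + (-2*u) dv
  For the y component: f_2(F) = 2*u*(-3*u - 2*v - 3); d F_2 = (-2*u + 2*v) du + (2*u - 3) dv
Combining and collecting du, dv coefficients:
  coeff of du: 16*u^2*v + 6*u^2 - 36*u*v - 12*v^2 - 18*v
  coeff of dv: 2*u*(-8*u^2 + 3*u + 9)
F^* omega = (16*u^2*v + 6*u^2 - 36*u*v - 12*v^2 - 18*v) du + (2*u*(-8*u^2 + 3*u + 9)) dv.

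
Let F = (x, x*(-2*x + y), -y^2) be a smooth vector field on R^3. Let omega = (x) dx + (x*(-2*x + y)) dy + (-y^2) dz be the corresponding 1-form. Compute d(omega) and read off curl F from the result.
d(omega) = (-2*y) dy ∧ dz + (0) dz ∧ dx + (-4*x + y) dx ∧ dy; curl F = (-2*y, 0, -4*x + y)

d omega = sum_{i<j} (∂f_j/∂x_i - ∂f_i/∂x_j) dx_i ∧ dx_j. Under the identification (dy ∧ dz, dz ∧ dx, dx ∧ dy) ↔ (e_x, e_y, e_z), the coefficients are exactly the components of curl F. Compute:
  ∂R/∂y - ∂Q/∂z = (-2*y) - (0) = -2*y
  ∂P/∂z - ∂R/∂x = (0) - (0) = 0
  ∂Q/∂x - ∂P/∂y = (-4*x + y) - (0) = -4*x + y.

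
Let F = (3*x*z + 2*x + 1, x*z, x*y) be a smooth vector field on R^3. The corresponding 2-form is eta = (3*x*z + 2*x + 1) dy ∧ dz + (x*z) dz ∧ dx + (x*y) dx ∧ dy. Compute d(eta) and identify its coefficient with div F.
d(eta) = (3*z + 2) dx ∧ dy ∧ dz; div F = 3*z + 2

For a 2-form in R^3 of the form above, applying d gives a 3-form with coefficient ∂P/∂x + ∂Q/∂y + ∂R/∂z:
  ∂P/∂x = 3*z + 2
  ∂Q/∂y = 0
  ∂R/∂z = 0
Sum = 3*z + 2, which is exactly div F.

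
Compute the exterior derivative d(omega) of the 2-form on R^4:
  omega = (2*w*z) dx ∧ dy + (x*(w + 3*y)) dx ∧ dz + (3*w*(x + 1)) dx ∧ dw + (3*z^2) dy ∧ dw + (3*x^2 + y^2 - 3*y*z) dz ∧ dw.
d(omega) = (2*w - 3*x) dx ∧ dy ∧ dz + (2*z) dx ∧ dy ∧ dw + (7*x) dx ∧ dz ∧ dw + (2*y - 9*z) dy ∧ dz ∧ dw

For a 2-form omega = sum_{i<j} g_{ij} dx_i ∧ dx_j, the exterior derivative is
  d(omega) = sum_{i<j} d(g_{ij}) ∧ dx_i ∧ dx_j = sum_{i<j, k} (∂g_{ij}/∂x_k) dx_k ∧ dx_i ∧ dx_j.
Expand each term, using dx_k ∧ dx_i ∧ dx_j = sgn(permutation) dx_{(a)} ∧ dx_{(b)} ∧ dx_{(c)} with (a < b < c) sorted:
  d(2*w*z) includes (∂/∂z)(2*w*z) dz = (2*w) dz, which multiplied by dx ∧ dy gives (2*w) dx ∧ dy ∧ dz
  d(2*w*z) includes (∂/∂w)(2*w*z) dw = (2*z) dw, which multiplied by dx ∧ dy gives (2*z) dx ∧ dy ∧ dw
  d(x*(w + 3*y)) includes (∂/∂y)(x*(w + 3*y)) dy = (3*x) dy, which multiplied by dx ∧ dz gives (-3*x) dx ∧ dy ∧ dz
  d(x*(w + 3*y)) includes (∂/∂w)(x*(w + 3*y)) dw = (x) dw, which multiplied by dx ∧ dz gives (x) dx ∧ dz ∧ dw
  d(3*z^2) includes (∂/∂z)(3*z^2) dz = (6*z) dz, which multiplied by dy ∧ dw gives (-6*z) dy ∧ dz ∧ dw
  d(3*x^2 + y^2 - 3*y*z) includes (∂/∂x)(3*x^2 + y^2 - 3*y*z) dx = (6*x) dx, which multiplied by dz ∧ dw gives (6*x) dx ∧ dz ∧ dw
  d(3*x^2 + y^2 - 3*y*z) includes (∂/∂y)(3*x^2 + y^2 - 3*y*z) dy = (2*y - 3*z) dy, which multiplied by dz ∧ dw gives (2*y - 3*z) dy ∧ dz ∧ dw
Collecting like 3-forms: d(omega) = (2*w - 3*x) dx ∧ dy ∧ dz + (2*z) dx ∧ dy ∧ dw + (7*x) dx ∧ dz ∧ dw + (2*y - 9*z) dy ∧ dz ∧ dw.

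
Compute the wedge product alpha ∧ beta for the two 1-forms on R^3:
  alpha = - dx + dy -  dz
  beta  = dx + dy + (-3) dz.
alpha ∧ beta = (-2) dx ∧ dy + (4) dx ∧ dz + (-2) dy ∧ dz

Distribute the wedge, using dx_i ∧ dx_j = -dx_j ∧ dx_i and dx_i ∧ dx_i = 0. For each pair (i, j) with i < j, the coefficient of dx_i ∧ dx_j in alpha ∧ beta is (alpha_i * beta_j - alpha_j * beta_i). Collecting: alpha ∧ beta = (-2) dx ∧ dy + (4) dx ∧ dz + (-2) dy ∧ dz.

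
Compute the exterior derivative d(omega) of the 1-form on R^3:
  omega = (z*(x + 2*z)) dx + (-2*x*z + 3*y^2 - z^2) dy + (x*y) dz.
d(omega) = (-2*z) dx ∧ dy + (-x + y - 4*z) dx ∧ dz + (3*x + 2*z) dy ∧ dz

For a 1-form omega = sum_i f_i dx_i, the exterior derivative is
  d(omega) = sum_{i < j} (∂f_j/∂x_i - ∂f_i/∂x_j) dx_i ∧ dx_j.
  coefficient of dx ∧ dy: ∂f_2/∂x - ∂f_1/∂y = ∂(-2*x*z + 3*y^2 - z^2)/∂x - ∂(z*(x + 2*z))/∂y = -2*z
  coefficient of dx ∧ dz: ∂f_3/∂x - ∂f_1/∂z = ∂(x*y)/∂x - ∂(z*(x + 2*z))/∂z = -x + y - 4*z
  coefficient of dy ∧ dz: ∂f_3/∂y - ∂f_2/∂z = ∂(x*y)/∂y - ∂(-2*x*z + 3*y^2 - z^2)/∂z = 3*x + 2*z
Assembling: d(omega) = (-2*z) dx ∧ dy + (-x + y - 4*z) dx ∧ dz + (3*x + 2*z) dy ∧ dz.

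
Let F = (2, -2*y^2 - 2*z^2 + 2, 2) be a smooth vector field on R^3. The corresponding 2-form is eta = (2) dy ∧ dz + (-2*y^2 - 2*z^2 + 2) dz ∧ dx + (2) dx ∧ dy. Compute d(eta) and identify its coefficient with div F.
d(eta) = (-4*y) dx ∧ dy ∧ dz; div F = -4*y

For a 2-form in R^3 of the form above, applying d gives a 3-form with coefficient ∂P/∂x + ∂Q/∂y + ∂R/∂z:
  ∂P/∂x = 0
  ∂Q/∂y = -4*y
  ∂R/∂z = 0
Sum = -4*y, which is exactly div F.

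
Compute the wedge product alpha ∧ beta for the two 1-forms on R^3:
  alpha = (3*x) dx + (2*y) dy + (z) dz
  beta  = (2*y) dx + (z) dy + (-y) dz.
alpha ∧ beta = (3*x*z - 4*y^2) dx ∧ dy + (-y*(3*x + 2*z)) dx ∧ dz + (-2*y^2 - z^2) dy ∧ dz

Distribute the wedge, using dx_i ∧ dx_j = -dx_j ∧ dx_i and dx_i ∧ dx_i = 0. For each pair (i, j) with i < j, the coefficient of dx_i ∧ dx_j in alpha ∧ beta is (alpha_i * beta_j - alpha_j * beta_i). Collecting: alpha ∧ beta = (3*x*z - 4*y^2) dx ∧ dy + (-y*(3*x + 2*z)) dx ∧ dz + (-2*y^2 - z^2) dy ∧ dz.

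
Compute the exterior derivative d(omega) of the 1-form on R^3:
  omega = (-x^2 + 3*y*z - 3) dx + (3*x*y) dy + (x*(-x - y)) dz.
d(omega) = (3*y - 3*z) dx ∧ dy + (-2*x - 4*y) dx ∧ dz + (-x) dy ∧ dz

For a 1-form omega = sum_i f_i dx_i, the exterior derivative is
  d(omega) = sum_{i < j} (∂f_j/∂x_i - ∂f_i/∂x_j) dx_i ∧ dx_j.
  coefficient of dx ∧ dy: ∂f_2/∂x - ∂f_1/∂y = ∂(3*x*y)/∂x - ∂(-x^2 + 3*y*z - 3)/∂y = 3*y - 3*z
  coefficient of dx ∧ dz: ∂f_3/∂x - ∂f_1/∂z = ∂(x*(-x - y))/∂x - ∂(-x^2 + 3*y*z - 3)/∂z = -2*x - 4*y
  coefficient of dy ∧ dz: ∂f_3/∂y - ∂f_2/∂z = ∂(x*(-x - y))/∂y - ∂(3*x*y)/∂z = -x
Assembling: d(omega) = (3*y - 3*z) dx ∧ dy + (-2*x - 4*y) dx ∧ dz + (-x) dy ∧ dz.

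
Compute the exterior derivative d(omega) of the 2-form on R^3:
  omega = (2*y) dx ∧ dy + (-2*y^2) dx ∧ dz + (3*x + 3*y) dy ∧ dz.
d(omega) = (4*y + 3) dx ∧ dy ∧ dz

For a 2-form omega = sum_{i<j} g_{ij} dx_i ∧ dx_j, the exterior derivative is
  d(omega) = sum_{i<j} d(g_{ij}) ∧ dx_i ∧ dx_j = sum_{i<j, k} (∂g_{ij}/∂x_k) dx_k ∧ dx_i ∧ dx_j.
Expand each term, using dx_k ∧ dx_i ∧ dx_j = sgn(permutation) dx_{(a)} ∧ dx_{(b)} ∧ dx_{(c)} with (a < b < c) sorted:
  d(-2*y^2) includes (∂/∂y)(-2*y^2) dy = (-4*y) dy, which multiplied by dx ∧ dz gives (4*y) dx ∧ dy ∧ dz
  d(3*x + 3*y) includes (∂/∂x)(3*x + 3*y) dx = (3) dx, which multiplied by dy ∧ dz gives (3) dx ∧ dy ∧ dz
Collecting like 3-forms: d(omega) = (4*y + 3) dx ∧ dy ∧ dz.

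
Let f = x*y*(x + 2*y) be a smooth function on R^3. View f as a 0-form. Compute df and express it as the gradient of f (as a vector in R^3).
df = (2*y*(x + y)) dx + (x*(x + 4*y)) dy + (0) dz; grad f = (2*y*(x + y), x*(x + 4*y), 0)

For a 0-form f, d f = (∂f/∂x) dx + (∂f/∂y) dy + (∂f/∂z) dz. The components of the vector representation are exactly the entries of grad f in Cartesian coordinates:
  ∂f/∂x = 2*y*(x + y)
  ∂f/∂y = x*(x + 4*y)
  ∂f/∂z = 0.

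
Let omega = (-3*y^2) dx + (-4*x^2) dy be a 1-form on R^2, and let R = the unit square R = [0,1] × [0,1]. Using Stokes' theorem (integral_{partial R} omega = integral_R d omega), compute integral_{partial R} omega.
integral_(partial R) omega = -1

Stokes: integral_partial_R omega = integral_R d omega with d omega = (∂Q/∂x - ∂P/∂y) dx ∧ dy.
  ∂Q/∂x = -8*x
  ∂P/∂y = -6*y
  integrand = ∂Q/∂x - ∂P/∂y = -8*x + 6*y.
Integrating over R: integral_0^1 integral_0^1 (-8*x + 6*y) dx dy = -1.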